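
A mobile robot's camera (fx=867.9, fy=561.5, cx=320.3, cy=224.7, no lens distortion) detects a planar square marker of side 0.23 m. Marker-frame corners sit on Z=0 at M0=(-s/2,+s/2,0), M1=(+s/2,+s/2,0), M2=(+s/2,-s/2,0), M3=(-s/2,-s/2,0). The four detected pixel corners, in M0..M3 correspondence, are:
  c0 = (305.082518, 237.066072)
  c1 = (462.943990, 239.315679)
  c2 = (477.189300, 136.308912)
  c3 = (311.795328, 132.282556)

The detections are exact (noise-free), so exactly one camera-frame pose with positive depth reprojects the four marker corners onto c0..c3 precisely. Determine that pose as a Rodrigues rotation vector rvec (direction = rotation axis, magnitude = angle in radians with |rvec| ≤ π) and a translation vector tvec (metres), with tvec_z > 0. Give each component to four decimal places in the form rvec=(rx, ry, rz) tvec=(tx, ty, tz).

rvec=(0.2577, -0.0798, 0.0345) tvec=(0.0979, -0.0810, 1.2229)

Intrinsics K: fx=867.9, fy=561.5, cx=320.3, cy=224.7
Marker side s = 0.23 m; corners in marker frame (Z=0):
  M0 = (-0.1150, +0.1150, 0)
  M1 = (+0.1150, +0.1150, 0)
  M2 = (+0.1150, -0.1150, 0)
  M3 = (-0.1150, -0.1150, 0)
Detected image corners:
  c0 = (305.082518, 237.066072) px
  c1 = (462.943990, 239.315679) px
  c2 = (477.189300, 136.308912) px
  c3 = (311.795328, 132.282556) px
Planar DLT: solve 8×8 A·h = b for H (H[2,2]=1):
  H  [+728.84762 +34.90207 +389.76093]
  H  [+26.23468 +490.24783 +187.49245]
  H  [+0.06810 +0.20704 +1.00000]
B = K⁻¹H; ‖b₁‖=0.817724, ‖b₂‖=0.817724; λ = 2/(‖b₁‖+‖b₂‖) = 1.222907, sign → tz>0 ⇒ λ=+1.222907
r₁ = λ·B[:,0] = (+0.99624,+0.02381,+0.08328); r₂ = λ·B[:,1] = (-0.04426,+0.96640,+0.25319)
r₃ = r₁×r₂ = (-0.07445,-0.25593,+0.96382); SVD([r₁ r₂ r₃]) → R = UVᵀ:
  R  [+0.99624 -0.04426 -0.07445]
  R  [+0.02381 +0.96640 -0.25593]
  R  [+0.08328 +0.25319 +0.96382]
t = (+0.09787, -0.08104, +1.22291) m
tr R = 2.926469; θ = arccos((tr R − 1)/2) = 0.272003 rad = 15.585°
axis k = ((R−Rᵀ)₃₂, (R−Rᵀ)₁₃, (R−Rᵀ)₂₁) / (2 sinθ) = (+0.947510, -0.293556, +0.126689)
rvec = θ·k = (+0.257726, -0.079848, +0.034460)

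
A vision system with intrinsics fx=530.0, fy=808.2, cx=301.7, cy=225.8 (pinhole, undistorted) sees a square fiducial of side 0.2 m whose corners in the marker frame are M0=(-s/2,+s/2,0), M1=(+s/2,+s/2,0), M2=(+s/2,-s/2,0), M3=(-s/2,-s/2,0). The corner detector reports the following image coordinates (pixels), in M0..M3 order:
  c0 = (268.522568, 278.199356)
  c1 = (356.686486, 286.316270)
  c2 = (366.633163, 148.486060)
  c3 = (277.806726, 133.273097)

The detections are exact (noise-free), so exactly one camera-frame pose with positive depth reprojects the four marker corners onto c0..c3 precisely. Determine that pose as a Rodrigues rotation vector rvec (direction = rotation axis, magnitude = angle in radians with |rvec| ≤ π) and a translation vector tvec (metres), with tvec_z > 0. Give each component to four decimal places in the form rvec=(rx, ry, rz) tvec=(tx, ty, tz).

Intrinsics K: fx=530.0, fy=808.2, cx=301.7, cy=225.8
Marker side s = 0.2 m; corners in marker frame (Z=0):
  M0 = (-0.1000, +0.1000, 0)
  M1 = (+0.1000, +0.1000, 0)
  M2 = (+0.1000, -0.1000, 0)
  M3 = (-0.1000, -0.1000, 0)
Detected image corners:
  c0 = (268.522568, 278.199356) px
  c1 = (356.686486, 286.316270) px
  c2 = (366.633163, 148.486060) px
  c3 = (277.806726, 133.273097) px
Planar DLT: solve 8×8 A·h = b for H (H[2,2]=1):
  H  [+520.44356 -27.76354 +318.46843]
  H  [+110.18677 +720.02232 +212.16528]
  H  [+0.24567 +0.06413 +1.00000]
B = K⁻¹H; ‖b₁‖=0.879834, ‖b₂‖=0.879834; λ = 2/(‖b₁‖+‖b₂‖) = 1.136578, sign → tz>0 ⇒ λ=+1.136578
r₁ = λ·B[:,0] = (+0.95714,+0.07695,+0.27922); r₂ = λ·B[:,1] = (-0.10103,+0.99221,+0.07288)
r₃ = r₁×r₂ = (-0.27144,-0.09797,+0.95746); SVD([r₁ r₂ r₃]) → R = UVᵀ:
  R  [+0.95714 -0.10103 -0.27144]
  R  [+0.07695 +0.99221 -0.09797]
  R  [+0.27922 +0.07288 +0.95746]
t = (+0.03596, -0.01917, +1.13658) m
tr R = 2.906806; θ = arccos((tr R − 1)/2) = 0.306475 rad = 17.560°
axis k = ((R−Rᵀ)₃₂, (R−Rᵀ)₁₃, (R−Rᵀ)₂₁) / (2 sinθ) = (+0.283150, -0.912596, +0.294950)
rvec = θ·k = (+0.086778, -0.279688, +0.090395)

rvec=(0.0868, -0.2797, 0.0904) tvec=(0.0360, -0.0192, 1.1366)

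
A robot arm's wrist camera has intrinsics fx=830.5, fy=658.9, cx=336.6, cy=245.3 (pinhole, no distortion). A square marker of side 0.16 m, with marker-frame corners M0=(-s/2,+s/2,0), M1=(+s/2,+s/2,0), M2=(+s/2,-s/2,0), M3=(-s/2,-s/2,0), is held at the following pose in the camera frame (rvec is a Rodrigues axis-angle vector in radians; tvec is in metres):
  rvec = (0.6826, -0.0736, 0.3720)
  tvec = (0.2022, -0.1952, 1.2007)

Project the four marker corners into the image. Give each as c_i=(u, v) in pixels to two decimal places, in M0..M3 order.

c0=(403.19, 158.21) c1=(499.57, 186.26) c2=(553.90, 117.01) c3=(450.78, 84.77)

Intrinsics K: fx=830.5, fy=658.9, cx=336.6, cy=245.3
Marker side s = 0.16 m; corners in marker frame (Z=0):
  M0 = (-0.0800, +0.0800, 0)
  M1 = (+0.0800, +0.0800, 0)
  M2 = (+0.0800, -0.0800, 0)
  M3 = (-0.0800, -0.0800, 0)
rvec = (0.6826, -0.0736, 0.3720), |rvec| = θ = 0.78086 rad = 44.740°
Rodrigues: sinθ=0.70389, 1−cosθ=0.28969; R = I + sinθ·[k]× + (1−cosθ)·[k]×²:
    [+0.93168 -0.35920 +0.05430]
    [+0.31146 +0.71288 -0.62832]
    [+0.18699 +0.60231 +0.77605]
t = (0.2022, -0.1952, 1.2007) m
M0: Pc = R·M0+t = (+0.09893, -0.16309, +1.23393); u = 830.5·(+0.09893)/1.23393 + 336.6 = 403.1851, v = 658.9·(-0.16309)/1.23393 + 245.3 = 158.2140
M1: Pc = R·M1+t = (+0.24800, -0.11325, +1.26384); u = 830.5·(+0.24800)/1.26384 + 336.6 = 499.5652, v = 658.9·(-0.11325)/1.26384 + 245.3 = 186.2563
M2: Pc = R·M2+t = (+0.30547, -0.22731, +1.16747); u = 830.5·(+0.30547)/1.16747 + 336.6 = 553.9009, v = 658.9·(-0.22731)/1.16747 + 245.3 = 117.0087
M3: Pc = R·M3+t = (+0.15640, -0.27715, +1.13756); u = 830.5·(+0.15640)/1.13756 + 336.6 = 450.7848, v = 658.9·(-0.27715)/1.13756 + 245.3 = 84.7695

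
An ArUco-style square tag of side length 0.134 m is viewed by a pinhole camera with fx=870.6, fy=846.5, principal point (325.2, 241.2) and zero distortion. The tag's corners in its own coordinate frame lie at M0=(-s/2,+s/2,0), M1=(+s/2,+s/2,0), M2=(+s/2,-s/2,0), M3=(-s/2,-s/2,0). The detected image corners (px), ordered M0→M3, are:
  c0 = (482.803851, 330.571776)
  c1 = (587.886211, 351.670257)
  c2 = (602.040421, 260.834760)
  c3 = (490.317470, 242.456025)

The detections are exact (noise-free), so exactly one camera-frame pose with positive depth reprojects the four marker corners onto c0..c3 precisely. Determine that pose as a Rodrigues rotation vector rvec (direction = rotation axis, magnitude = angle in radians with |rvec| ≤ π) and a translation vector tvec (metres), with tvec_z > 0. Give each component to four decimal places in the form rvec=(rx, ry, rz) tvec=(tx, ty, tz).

rvec=(0.4766, 0.3920, 0.0815) tvec=(0.2674, 0.0722, 1.0865)

Intrinsics K: fx=870.6, fy=846.5, cx=325.2, cy=241.2
Marker side s = 0.134 m; corners in marker frame (Z=0):
  M0 = (-0.0670, +0.0670, 0)
  M1 = (+0.0670, +0.0670, 0)
  M2 = (+0.0670, -0.0670, 0)
  M3 = (-0.0670, -0.0670, 0)
Detected image corners:
  c0 = (482.803851, 330.571776) px
  c1 = (587.886211, 351.670257) px
  c2 = (602.040421, 260.834760) px
  c3 = (490.317470, 242.456025) px
Planar DLT: solve 8×8 A·h = b for H (H[2,2]=1):
  H  [+634.89006 +149.56562 +539.44337]
  H  [+52.56564 +793.50607 +297.44544]
  H  [-0.32062 +0.42511 +1.00000]
B = K⁻¹H; ‖b₁‖=0.920423, ‖b₂‖=0.920423; λ = 2/(‖b₁‖+‖b₂‖) = 1.086457, sign → tz>0 ⇒ λ=+1.086457
r₁ = λ·B[:,0] = (+0.92242,+0.16672,-0.34834); r₂ = λ·B[:,1] = (+0.01413,+0.88684,+0.46186)
r₃ = r₁×r₂ = (+0.38592,-0.43095,+0.81568); SVD([r₁ r₂ r₃]) → R = UVᵀ:
  R  [+0.92242 +0.01413 +0.38592]
  R  [+0.16672 +0.88684 -0.43095]
  R  [-0.34834 +0.46186 +0.81568]
t = (+0.26736, +0.07219, +1.08646) m
tr R = 2.624945; θ = arccos((tr R − 1)/2) = 0.622416 rad = 35.662°
axis k = ((R−Rᵀ)₃₂, (R−Rᵀ)₁₃, (R−Rᵀ)₂₁) / (2 sinθ) = (+0.765711, +0.629730, +0.130871)
rvec = θ·k = (+0.476591, +0.391954, +0.081456)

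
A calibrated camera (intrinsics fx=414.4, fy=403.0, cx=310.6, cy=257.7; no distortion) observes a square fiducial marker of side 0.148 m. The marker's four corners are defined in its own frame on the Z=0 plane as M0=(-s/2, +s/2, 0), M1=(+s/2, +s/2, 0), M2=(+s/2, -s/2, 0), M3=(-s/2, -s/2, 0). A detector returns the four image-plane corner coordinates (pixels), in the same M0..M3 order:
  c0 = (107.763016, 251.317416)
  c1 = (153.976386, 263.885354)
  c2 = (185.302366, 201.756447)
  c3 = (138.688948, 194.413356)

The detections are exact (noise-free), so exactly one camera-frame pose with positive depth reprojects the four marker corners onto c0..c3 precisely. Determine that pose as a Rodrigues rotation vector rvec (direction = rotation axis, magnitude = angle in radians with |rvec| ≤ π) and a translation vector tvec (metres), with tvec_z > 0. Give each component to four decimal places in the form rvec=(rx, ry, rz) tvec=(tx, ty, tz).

rvec=(-0.3570, 0.4623, 0.2811) tvec=(-0.3513, -0.0674, 0.8838)

Intrinsics K: fx=414.4, fy=403.0, cx=310.6, cy=257.7
Marker side s = 0.148 m; corners in marker frame (Z=0):
  M0 = (-0.0740, +0.0740, 0)
  M1 = (+0.0740, +0.0740, 0)
  M2 = (+0.0740, -0.0740, 0)
  M3 = (-0.0740, -0.0740, 0)
Detected image corners:
  c0 = (107.763016, 251.317416) px
  c1 = (153.976386, 263.885354) px
  c2 = (185.302366, 201.756447) px
  c3 = (138.688948, 194.413356) px
Planar DLT: solve 8×8 A·h = b for H (H[2,2]=1):
  H  [+234.25418 -254.96275 +145.85335]
  H  [-56.64434 +331.86893 +226.97115]
  H  [-0.54209 -0.30530 +1.00000]
B = K⁻¹H; ‖b₁‖=1.131519, ‖b₂‖=1.131519; λ = 2/(‖b₁‖+‖b₂‖) = 0.883768, sign → tz>0 ⇒ λ=+0.883768
r₁ = λ·B[:,0] = (+0.85866,+0.18213,-0.47909); r₂ = λ·B[:,1] = (-0.34151,+0.90032,-0.26982)
r₃ = r₁×r₂ = (+0.38219,+0.39530,+0.83527); SVD([r₁ r₂ r₃]) → R = UVᵀ:
  R  [+0.85866 -0.34151 +0.38219]
  R  [+0.18213 +0.90032 +0.39530]
  R  [-0.47909 -0.26982 +0.83527]
t = (-0.35135, -0.06739, +0.88377) m
tr R = 2.594249; θ = arccos((tr R − 1)/2) = 0.648278 rad = 37.144°
axis k = ((R−Rᵀ)₃₂, (R−Rᵀ)₁₃, (R−Rᵀ)₂₁) / (2 sinθ) = (-0.550760, +0.713191, +0.433614)
rvec = θ·k = (-0.357046, +0.462347, +0.281103)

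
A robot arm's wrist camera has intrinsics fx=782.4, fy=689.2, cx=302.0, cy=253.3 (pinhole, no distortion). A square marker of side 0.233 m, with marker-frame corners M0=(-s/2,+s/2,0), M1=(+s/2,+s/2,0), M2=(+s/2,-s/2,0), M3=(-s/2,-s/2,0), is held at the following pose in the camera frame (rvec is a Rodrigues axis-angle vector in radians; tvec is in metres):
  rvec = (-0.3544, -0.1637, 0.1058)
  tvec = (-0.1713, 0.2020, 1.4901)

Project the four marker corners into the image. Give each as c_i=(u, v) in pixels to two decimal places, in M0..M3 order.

Intrinsics K: fx=782.4, fy=689.2, cx=302.0, cy=253.3
Marker side s = 0.233 m; corners in marker frame (Z=0):
  M0 = (-0.1165, +0.1165, 0)
  M1 = (+0.1165, +0.1165, 0)
  M2 = (+0.1165, -0.1165, 0)
  M3 = (-0.1165, -0.1165, 0)
rvec = (-0.3544, -0.1637, 0.1058), |rvec| = θ = 0.40446 rad = 23.174°
Rodrigues: sinθ=0.39353, 1−cosθ=0.08069; R = I + sinθ·[k]× + (1−cosθ)·[k]×²:
    [+0.98126 -0.07432 -0.17777]
    [+0.13155 +0.93253 +0.33627]
    [+0.14078 -0.35336 +0.92483]
t = (-0.1713, 0.2020, 1.4901) m
M0: Pc = R·M0+t = (-0.29428, +0.29531, +1.43253); u = 782.4·(-0.29428)/1.43253 + 302.0 = 141.2767, v = 689.2·(+0.29531)/1.43253 + 253.3 = 395.3772
M1: Pc = R·M1+t = (-0.06564, +0.32597, +1.46533); u = 782.4·(-0.06564)/1.46533 + 302.0 = 266.9513, v = 689.2·(+0.32597)/1.46533 + 253.3 = 406.6135
M2: Pc = R·M2+t = (-0.04832, +0.10869, +1.54767); u = 782.4·(-0.04832)/1.54767 + 302.0 = 277.5704, v = 689.2·(+0.10869)/1.54767 + 253.3 = 301.6996
M3: Pc = R·M3+t = (-0.27696, +0.07803, +1.51487); u = 782.4·(-0.27696)/1.51487 + 302.0 = 158.9562, v = 689.2·(+0.07803)/1.51487 + 253.3 = 288.8023

c0=(141.28, 395.38) c1=(266.95, 406.61) c2=(277.57, 301.70) c3=(158.96, 288.80)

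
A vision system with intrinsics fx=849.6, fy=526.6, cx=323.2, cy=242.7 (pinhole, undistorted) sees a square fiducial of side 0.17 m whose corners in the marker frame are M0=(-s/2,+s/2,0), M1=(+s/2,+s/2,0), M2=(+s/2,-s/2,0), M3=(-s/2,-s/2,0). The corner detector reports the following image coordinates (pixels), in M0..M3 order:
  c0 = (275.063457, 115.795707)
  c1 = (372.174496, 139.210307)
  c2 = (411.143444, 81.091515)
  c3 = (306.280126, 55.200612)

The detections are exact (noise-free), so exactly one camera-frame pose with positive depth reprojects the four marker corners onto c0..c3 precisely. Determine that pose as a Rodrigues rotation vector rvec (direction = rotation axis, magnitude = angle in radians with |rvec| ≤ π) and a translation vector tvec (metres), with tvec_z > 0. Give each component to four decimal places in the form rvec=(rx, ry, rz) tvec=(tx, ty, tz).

Intrinsics K: fx=849.6, fy=526.6, cx=323.2, cy=242.7
Marker side s = 0.17 m; corners in marker frame (Z=0):
  M0 = (-0.0850, +0.0850, 0)
  M1 = (+0.0850, +0.0850, 0)
  M2 = (+0.0850, -0.0850, 0)
  M3 = (-0.0850, -0.0850, 0)
Detected image corners:
  c0 = (275.063457, 115.795707) px
  c1 = (372.174496, 139.210307) px
  c2 = (411.143444, 81.091515) px
  c3 = (306.280126, 55.200612) px
Planar DLT: solve 8×8 A·h = b for H (H[2,2]=1):
  H  [+610.38285 -46.47580 +340.68271]
  H  [+149.67191 +395.01949 +99.06097]
  H  [+0.05056 +0.46913 +1.00000]
B = K⁻¹H; ‖b₁‖=0.748010, ‖b₂‖=0.748010; λ = 2/(‖b₁‖+‖b₂‖) = 1.336881, sign → tz>0 ⇒ λ=+1.336881
r₁ = λ·B[:,0] = (+0.93475,+0.34882,+0.06759); r₂ = λ·B[:,1] = (-0.31172,+0.71379,+0.62717)
r₃ = r₁×r₂ = (+0.17052,-0.60732,+0.77594); SVD([r₁ r₂ r₃]) → R = UVᵀ:
  R  [+0.93475 -0.31172 +0.17052]
  R  [+0.34882 +0.71379 -0.60732]
  R  [+0.06759 +0.62717 +0.77594]
t = (+0.02751, -0.36466, +1.33688) m
tr R = 2.424480; θ = arccos((tr R − 1)/2) = 0.778112 rad = 44.583°
axis k = ((R−Rᵀ)₃₂, (R−Rᵀ)₁₃, (R−Rᵀ)₂₁) / (2 sinθ) = (+0.879344, +0.073316, +0.470510)
rvec = θ·k = (+0.684228, +0.057048, +0.366109)

rvec=(0.6842, 0.0570, 0.3661) tvec=(0.0275, -0.3647, 1.3369)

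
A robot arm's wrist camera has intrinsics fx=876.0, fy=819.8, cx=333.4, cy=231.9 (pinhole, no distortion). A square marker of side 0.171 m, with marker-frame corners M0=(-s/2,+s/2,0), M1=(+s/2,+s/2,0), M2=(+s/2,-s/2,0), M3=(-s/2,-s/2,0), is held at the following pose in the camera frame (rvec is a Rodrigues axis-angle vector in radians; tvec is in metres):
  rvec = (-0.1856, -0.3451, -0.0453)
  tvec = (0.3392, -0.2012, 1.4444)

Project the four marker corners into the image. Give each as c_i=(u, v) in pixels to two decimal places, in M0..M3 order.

Intrinsics K: fx=876.0, fy=819.8, cx=333.4, cy=231.9
Marker side s = 0.171 m; corners in marker frame (Z=0):
  M0 = (-0.0855, +0.0855, 0)
  M1 = (+0.0855, +0.0855, 0)
  M2 = (+0.0855, -0.0855, 0)
  M3 = (-0.0855, -0.0855, 0)
rvec = (-0.1856, -0.3451, -0.0453), |rvec| = θ = 0.39445 rad = 22.601°
Rodrigues: sinθ=0.38430, 1−cosθ=0.07679; R = I + sinθ·[k]× + (1−cosθ)·[k]×²:
    [+0.94021 +0.07575 -0.33207]
    [-0.01252 +0.98199 +0.18854]
    [+0.34037 -0.17311 +0.92422]
t = (0.3392, -0.2012, 1.4444) m
M0: Pc = R·M0+t = (+0.26529, -0.11617, +1.40050); u = 876.0·(+0.26529)/1.40050 + 333.4 = 499.3358, v = 819.8·(-0.11617)/1.40050 + 231.9 = 163.8986
M1: Pc = R·M1+t = (+0.42606, -0.11831, +1.45870); u = 876.0·(+0.42606)/1.45870 + 333.4 = 589.2662, v = 819.8·(-0.11831)/1.45870 + 231.9 = 165.4085
M2: Pc = R·M2+t = (+0.41311, -0.28623, +1.48830); u = 876.0·(+0.41311)/1.48830 + 333.4 = 576.5533, v = 819.8·(-0.28623)/1.48830 + 231.9 = 74.2360
M3: Pc = R·M3+t = (+0.25234, -0.28409, +1.43010); u = 876.0·(+0.25234)/1.43010 + 333.4 = 487.9671, v = 819.8·(-0.28409)/1.43010 + 231.9 = 69.0468

c0=(499.34, 163.90) c1=(589.27, 165.41) c2=(576.55, 74.24) c3=(487.97, 69.05)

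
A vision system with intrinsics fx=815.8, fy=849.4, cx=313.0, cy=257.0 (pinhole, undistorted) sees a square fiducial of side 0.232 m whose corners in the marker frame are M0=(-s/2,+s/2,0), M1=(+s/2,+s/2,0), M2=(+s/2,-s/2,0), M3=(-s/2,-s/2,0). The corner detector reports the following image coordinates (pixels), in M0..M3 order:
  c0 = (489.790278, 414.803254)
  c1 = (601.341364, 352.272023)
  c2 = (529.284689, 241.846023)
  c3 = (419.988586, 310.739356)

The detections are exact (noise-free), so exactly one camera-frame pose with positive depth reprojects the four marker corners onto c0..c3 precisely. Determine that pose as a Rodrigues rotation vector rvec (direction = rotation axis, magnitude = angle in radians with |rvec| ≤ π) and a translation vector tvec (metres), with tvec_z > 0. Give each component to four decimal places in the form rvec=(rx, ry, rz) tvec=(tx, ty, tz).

Intrinsics K: fx=815.8, fy=849.4, cx=313.0, cy=257.0
Marker side s = 0.232 m; corners in marker frame (Z=0):
  M0 = (-0.1160, +0.1160, 0)
  M1 = (+0.1160, +0.1160, 0)
  M2 = (+0.1160, -0.1160, 0)
  M3 = (-0.1160, -0.1160, 0)
Detected image corners:
  c0 = (489.790278, 414.803254) px
  c1 = (601.341364, 352.272023) px
  c2 = (529.284689, 241.846023) px
  c3 = (419.988586, 310.739356) px
Planar DLT: solve 8×8 A·h = b for H (H[2,2]=1):
  H  [+362.65611 +333.50516 +508.90323]
  H  [-356.45887 +479.95480 +331.10222]
  H  [-0.22219 +0.05470 +1.00000]
B = K⁻¹H; ‖b₁‖=0.673982, ‖b₂‖=0.673982; λ = 2/(‖b₁‖+‖b₂‖) = 1.483719, sign → tz>0 ⇒ λ=+1.483719
r₁ = λ·B[:,0] = (+0.78606,-0.52291,-0.32966); r₂ = λ·B[:,1] = (+0.57542,+0.81382,+0.08116)
r₃ = r₁×r₂ = (+0.22585,-0.25349,+0.94060); SVD([r₁ r₂ r₃]) → R = UVᵀ:
  R  [+0.78606 +0.57542 +0.22585]
  R  [-0.52291 +0.81382 -0.25349]
  R  [-0.32966 +0.08116 +0.94060]
t = (+0.35629, +0.12944, +1.48372) m
tr R = 2.540483; θ = arccos((tr R − 1)/2) = 0.691577 rad = 39.624°
axis k = ((R−Rᵀ)₃₂, (R−Rᵀ)₁₃, (R−Rᵀ)₂₁) / (2 sinθ) = (+0.262362, +0.435527, -0.861094)
rvec = θ·k = (+0.181443, +0.301200, -0.595513)

rvec=(0.1814, 0.3012, -0.5955) tvec=(0.3563, 0.1294, 1.4837)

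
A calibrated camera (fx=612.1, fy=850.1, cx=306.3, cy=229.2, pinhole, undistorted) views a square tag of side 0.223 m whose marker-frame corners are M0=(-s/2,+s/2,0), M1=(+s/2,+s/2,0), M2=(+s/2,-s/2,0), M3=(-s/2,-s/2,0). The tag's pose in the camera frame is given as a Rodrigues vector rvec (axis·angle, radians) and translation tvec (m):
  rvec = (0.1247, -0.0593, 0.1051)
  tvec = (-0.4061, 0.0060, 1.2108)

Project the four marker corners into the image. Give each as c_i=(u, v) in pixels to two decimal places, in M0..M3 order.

Intrinsics K: fx=612.1, fy=850.1, cx=306.3, cy=229.2
Marker side s = 0.223 m; corners in marker frame (Z=0):
  M0 = (-0.1115, +0.1115, 0)
  M1 = (+0.1115, +0.1115, 0)
  M2 = (+0.1115, -0.1115, 0)
  M3 = (-0.1115, -0.1115, 0)
rvec = (0.1247, -0.0593, 0.1051), |rvec| = θ = 0.17353 rad = 9.943°
Rodrigues: sinθ=0.17266, 1−cosθ=0.01502; R = I + sinθ·[k]× + (1−cosθ)·[k]×²:
    [+0.99274 -0.10826 -0.05247]
    [+0.10089 +0.98674 -0.12718]
    [+0.06554 +0.12097 +0.99049]
t = (-0.4061, 0.0060, 1.2108) m
M0: Pc = R·M0+t = (-0.52886, +0.10477, +1.21698); u = 612.1·(-0.52886)/1.21698 + 306.3 = 40.3006, v = 850.1·(+0.10477)/1.21698 + 229.2 = 302.3868
M1: Pc = R·M1+t = (-0.30748, +0.12727, +1.23160); u = 612.1·(-0.30748)/1.23160 + 306.3 = 153.4827, v = 850.1·(+0.12727)/1.23160 + 229.2 = 317.0470
M2: Pc = R·M2+t = (-0.28334, -0.09277, +1.20462); u = 612.1·(-0.28334)/1.20462 + 306.3 = 162.3279, v = 850.1·(-0.09277)/1.20462 + 229.2 = 163.7306
M3: Pc = R·M3+t = (-0.50472, -0.11527, +1.19000); u = 612.1·(-0.50472)/1.19000 + 306.3 = 46.6888, v = 850.1·(-0.11527)/1.19000 + 229.2 = 146.8551

c0=(40.30, 302.39) c1=(153.48, 317.05) c2=(162.33, 163.73) c3=(46.69, 146.86)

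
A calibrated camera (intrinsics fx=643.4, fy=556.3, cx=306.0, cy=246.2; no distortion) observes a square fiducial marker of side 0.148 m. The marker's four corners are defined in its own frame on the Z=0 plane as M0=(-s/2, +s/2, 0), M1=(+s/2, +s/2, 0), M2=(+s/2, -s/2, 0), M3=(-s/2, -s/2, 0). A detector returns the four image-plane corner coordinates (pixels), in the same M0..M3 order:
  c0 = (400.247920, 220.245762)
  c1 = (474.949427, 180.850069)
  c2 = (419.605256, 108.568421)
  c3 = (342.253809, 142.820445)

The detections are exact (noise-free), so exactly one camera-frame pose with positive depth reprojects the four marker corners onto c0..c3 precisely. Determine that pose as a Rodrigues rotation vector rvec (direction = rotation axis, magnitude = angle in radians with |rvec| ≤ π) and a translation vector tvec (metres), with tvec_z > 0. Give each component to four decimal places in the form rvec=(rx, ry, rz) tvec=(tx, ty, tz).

Intrinsics K: fx=643.4, fy=556.3, cx=306.0, cy=246.2
Marker side s = 0.148 m; corners in marker frame (Z=0):
  M0 = (-0.0740, +0.0740, 0)
  M1 = (+0.0740, +0.0740, 0)
  M2 = (+0.0740, -0.0740, 0)
  M3 = (-0.0740, -0.0740, 0)
Detected image corners:
  c0 = (400.247920, 220.245762) px
  c1 = (474.949427, 180.850069) px
  c2 = (419.605256, 108.568421) px
  c3 = (342.253809, 142.820445) px
Planar DLT: solve 8×8 A·h = b for H (H[2,2]=1):
  H  [+687.47831 +349.50641 +410.28857]
  H  [-179.46100 +492.02340 +162.31873]
  H  [+0.42450 -0.08091 +1.00000]
B = K⁻¹H; ‖b₁‖=1.091697, ‖b₂‖=1.091697; λ = 2/(‖b₁‖+‖b₂‖) = 0.916005, sign → tz>0 ⇒ λ=+0.916005
r₁ = λ·B[:,0] = (+0.79383,-0.46759,+0.38884); r₂ = λ·B[:,1] = (+0.53284,+0.84297,-0.07411)
r₃ = r₁×r₂ = (-0.29313,+0.26602,+0.91832); SVD([r₁ r₂ r₃]) → R = UVᵀ:
  R  [+0.79383 +0.53284 -0.29313]
  R  [-0.46759 +0.84297 +0.26602]
  R  [+0.38884 -0.07411 +0.91832]
t = (+0.14848, -0.13812, +0.91601) m
tr R = 2.555110; θ = arccos((tr R − 1)/2) = 0.680028 rad = 38.963°
axis k = ((R−Rᵀ)₃₂, (R−Rᵀ)₁₃, (R−Rᵀ)₂₁) / (2 sinθ) = (-0.270455, -0.542268, -0.795487)
rvec = θ·k = (-0.183917, -0.368757, -0.540953)

rvec=(-0.1839, -0.3688, -0.5410) tvec=(0.1485, -0.1381, 0.9160)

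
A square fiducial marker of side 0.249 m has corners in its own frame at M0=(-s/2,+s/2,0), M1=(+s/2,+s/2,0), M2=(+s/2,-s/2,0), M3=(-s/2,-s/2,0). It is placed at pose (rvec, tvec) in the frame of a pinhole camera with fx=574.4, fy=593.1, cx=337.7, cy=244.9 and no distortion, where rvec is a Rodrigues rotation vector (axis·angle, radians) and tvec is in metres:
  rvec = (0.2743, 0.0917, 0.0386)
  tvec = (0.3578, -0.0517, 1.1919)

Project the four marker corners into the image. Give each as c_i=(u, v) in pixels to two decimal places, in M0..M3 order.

c0=(444.89, 274.53) c1=(563.88, 281.19) c2=(580.43, 159.53) c3=(454.24, 154.69)

Intrinsics K: fx=574.4, fy=593.1, cx=337.7, cy=244.9
Marker side s = 0.249 m; corners in marker frame (Z=0):
  M0 = (-0.1245, +0.1245, 0)
  M1 = (+0.1245, +0.1245, 0)
  M2 = (+0.1245, -0.1245, 0)
  M3 = (-0.1245, -0.1245, 0)
rvec = (0.2743, 0.0917, 0.0386), |rvec| = θ = 0.29179 rad = 16.718°
Rodrigues: sinθ=0.28766, 1−cosθ=0.04227; R = I + sinθ·[k]× + (1−cosθ)·[k]×²:
    [+0.99509 -0.02557 +0.09566]
    [+0.05054 +0.96191 -0.26867]
    [-0.08515 +0.27218 +0.95847]
t = (0.3578, -0.0517, 1.1919) m
M0: Pc = R·M0+t = (+0.23073, +0.06176, +1.23639); u = 574.4·(+0.23073)/1.23639 + 337.7 = 444.8918, v = 593.1·(+0.06176)/1.23639 + 244.9 = 274.5288
M1: Pc = R·M1+t = (+0.47851, +0.07435, +1.21519); u = 574.4·(+0.47851)/1.21519 + 337.7 = 563.8821, v = 593.1·(+0.07435)/1.21519 + 244.9 = 281.1882
M2: Pc = R·M2+t = (+0.48487, -0.16516, +1.14741); u = 574.4·(+0.48487)/1.14741 + 337.7 = 580.4288, v = 593.1·(-0.16516)/1.14741 + 244.9 = 159.5260
M3: Pc = R·M3+t = (+0.23709, -0.17775, +1.16861); u = 574.4·(+0.23709)/1.16861 + 337.7 = 454.2374, v = 593.1·(-0.17775)/1.16861 + 244.9 = 154.6877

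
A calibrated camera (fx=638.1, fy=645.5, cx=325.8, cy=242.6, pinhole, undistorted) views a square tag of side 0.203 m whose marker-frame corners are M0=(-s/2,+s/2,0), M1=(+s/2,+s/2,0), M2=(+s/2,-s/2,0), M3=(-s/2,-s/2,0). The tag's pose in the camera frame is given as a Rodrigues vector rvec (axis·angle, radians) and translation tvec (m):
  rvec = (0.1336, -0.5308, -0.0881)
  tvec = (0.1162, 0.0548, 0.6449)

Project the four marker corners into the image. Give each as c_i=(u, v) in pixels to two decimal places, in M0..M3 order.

c0=(361.40, 419.49) c1=(512.89, 372.52) c2=(511.89, 188.10) c3=(352.28, 205.33)

Intrinsics K: fx=638.1, fy=645.5, cx=325.8, cy=242.6
Marker side s = 0.203 m; corners in marker frame (Z=0):
  M0 = (-0.1015, +0.1015, 0)
  M1 = (+0.1015, +0.1015, 0)
  M2 = (+0.1015, -0.1015, 0)
  M3 = (-0.1015, -0.1015, 0)
rvec = (0.1336, -0.5308, -0.0881), |rvec| = θ = 0.55440 rad = 31.765°
Rodrigues: sinθ=0.52643, 1−cosθ=0.14978; R = I + sinθ·[k]× + (1−cosθ)·[k]×²:
    [+0.85891 +0.04910 -0.50976]
    [-0.11821 +0.98752 -0.10407]
    [+0.49829 +0.14965 +0.85400]
t = (0.1162, 0.0548, 0.6449) m
M0: Pc = R·M0+t = (+0.03400, +0.16703, +0.60951); u = 638.1·(+0.03400)/0.60951 + 325.8 = 361.3983, v = 645.5·(+0.16703)/0.60951 + 242.6 = 419.4938
M1: Pc = R·M1+t = (+0.20836, +0.14303, +0.71067); u = 638.1·(+0.20836)/0.71067 + 325.8 = 512.8874, v = 645.5·(+0.14303)/0.71067 + 242.6 = 372.5187
M2: Pc = R·M2+t = (+0.19840, -0.05743, +0.68029); u = 638.1·(+0.19840)/0.68029 + 325.8 = 511.8933, v = 645.5·(-0.05743)/0.68029 + 242.6 = 188.1048
M3: Pc = R·M3+t = (+0.02404, -0.03343, +0.57913); u = 638.1·(+0.02404)/0.57913 + 325.8 = 352.2841, v = 645.5·(-0.03343)/0.57913 + 242.6 = 205.3341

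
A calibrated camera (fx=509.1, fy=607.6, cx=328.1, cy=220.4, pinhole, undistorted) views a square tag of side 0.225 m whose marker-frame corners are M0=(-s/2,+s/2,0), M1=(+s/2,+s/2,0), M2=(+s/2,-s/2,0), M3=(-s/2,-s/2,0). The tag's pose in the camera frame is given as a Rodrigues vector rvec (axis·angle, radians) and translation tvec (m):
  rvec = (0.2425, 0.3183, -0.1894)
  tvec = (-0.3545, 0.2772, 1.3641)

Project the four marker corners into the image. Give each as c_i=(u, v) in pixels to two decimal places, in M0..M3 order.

Intrinsics K: fx=509.1, fy=607.6, cx=328.1, cy=220.4
Marker side s = 0.225 m; corners in marker frame (Z=0):
  M0 = (-0.1125, +0.1125, 0)
  M1 = (+0.1125, +0.1125, 0)
  M2 = (+0.1125, -0.1125, 0)
  M3 = (-0.1125, -0.1125, 0)
rvec = (0.2425, 0.3183, -0.1894), |rvec| = θ = 0.44271 rad = 25.366°
Rodrigues: sinθ=0.42839, 1−cosθ=0.09641; R = I + sinθ·[k]× + (1−cosθ)·[k]×²:
    [+0.93252 +0.22124 +0.28541]
    [-0.14531 +0.95343 -0.26431]
    [-0.33060 +0.20500 +0.92124]
t = (-0.3545, 0.2772, 1.3641) m
M0: Pc = R·M0+t = (-0.43452, +0.40081, +1.42435); u = 509.1·(-0.43452)/1.42435 + 328.1 = 172.7921, v = 607.6·(+0.40081)/1.42435 + 220.4 = 391.3762
M1: Pc = R·M1+t = (-0.22470, +0.36811, +1.34997); u = 509.1·(-0.22470)/1.34997 + 328.1 = 243.3606, v = 607.6·(+0.36811)/1.34997 + 220.4 = 386.0821
M2: Pc = R·M2+t = (-0.27448, +0.15359, +1.30385); u = 509.1·(-0.27448)/1.30385 + 328.1 = 220.9259, v = 607.6·(+0.15359)/1.30385 + 220.4 = 291.9750
M3: Pc = R·M3+t = (-0.48430, +0.18629, +1.37823); u = 509.1·(-0.48430)/1.37823 + 328.1 = 149.2066, v = 607.6·(+0.18629)/1.37823 + 220.4 = 302.5253

c0=(172.79, 391.38) c1=(243.36, 386.08) c2=(220.93, 291.97) c3=(149.21, 302.53)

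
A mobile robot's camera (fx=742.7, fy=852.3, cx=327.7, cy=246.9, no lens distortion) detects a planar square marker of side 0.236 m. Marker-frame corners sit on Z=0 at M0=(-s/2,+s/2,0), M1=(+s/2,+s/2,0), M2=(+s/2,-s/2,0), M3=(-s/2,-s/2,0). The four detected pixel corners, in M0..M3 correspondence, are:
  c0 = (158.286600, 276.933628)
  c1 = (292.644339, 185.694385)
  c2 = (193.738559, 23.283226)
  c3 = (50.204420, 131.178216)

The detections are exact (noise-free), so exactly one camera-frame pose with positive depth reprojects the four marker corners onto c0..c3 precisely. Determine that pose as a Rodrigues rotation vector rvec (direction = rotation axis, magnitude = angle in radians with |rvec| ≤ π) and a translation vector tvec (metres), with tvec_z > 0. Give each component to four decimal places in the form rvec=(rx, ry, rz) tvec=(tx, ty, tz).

rvec=(0.4928, 0.0688, -0.5509) tvec=(-0.2116, -0.1057, 1.0272)

Intrinsics K: fx=742.7, fy=852.3, cx=327.7, cy=246.9
Marker side s = 0.236 m; corners in marker frame (Z=0):
  M0 = (-0.1180, +0.1180, 0)
  M1 = (+0.1180, +0.1180, 0)
  M2 = (+0.1180, -0.1180, 0)
  M3 = (-0.1180, -0.1180, 0)
Detected image corners:
  c0 = (158.286600, 276.933628) px
  c1 = (292.644339, 185.694385) px
  c2 = (193.738559, 23.283226) px
  c3 = (50.204420, 131.178216) px
Planar DLT: solve 8×8 A·h = b for H (H[2,2]=1):
  H  [+555.28400 +511.79079 +174.74428]
  H  [-449.01816 +716.79139 +159.18283]
  H  [-0.18713 +0.41923 +1.00000]
B = K⁻¹H; ‖b₁‖=0.973479, ‖b₂‖=0.973479; λ = 2/(‖b₁‖+‖b₂‖) = 1.027244, sign → tz>0 ⇒ λ=+1.027244
r₁ = λ·B[:,0] = (+0.85284,-0.48550,-0.19223); r₂ = λ·B[:,1] = (+0.51785,+0.73917,+0.43065)
r₃ = r₁×r₂ = (-0.06699,-0.46682,+0.88181); SVD([r₁ r₂ r₃]) → R = UVᵀ:
  R  [+0.85284 +0.51785 -0.06699]
  R  [-0.48550 +0.73917 -0.46682]
  R  [-0.19223 +0.43065 +0.88181]
t = (-0.21156, -0.10572, +1.02724) m
tr R = 2.473819; θ = arccos((tr R − 1)/2) = 0.742309 rad = 42.531°
axis k = ((R−Rᵀ)₃₂, (R−Rᵀ)₁₃, (R−Rᵀ)₂₁) / (2 sinθ) = (+0.663820, +0.092635, -0.742134)
rvec = θ·k = (+0.492759, +0.068764, -0.550892)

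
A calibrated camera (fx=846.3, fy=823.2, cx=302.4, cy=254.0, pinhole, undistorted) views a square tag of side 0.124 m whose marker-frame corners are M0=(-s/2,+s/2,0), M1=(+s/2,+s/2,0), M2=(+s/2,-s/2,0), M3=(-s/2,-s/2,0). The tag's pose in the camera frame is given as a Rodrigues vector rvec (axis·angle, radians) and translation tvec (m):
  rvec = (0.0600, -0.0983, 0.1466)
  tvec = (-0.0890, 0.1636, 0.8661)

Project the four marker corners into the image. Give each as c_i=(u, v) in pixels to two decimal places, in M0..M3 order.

Intrinsics K: fx=846.3, fy=823.2, cx=302.4, cy=254.0
Marker side s = 0.124 m; corners in marker frame (Z=0):
  M0 = (-0.0620, +0.0620, 0)
  M1 = (+0.0620, +0.0620, 0)
  M2 = (+0.0620, -0.0620, 0)
  M3 = (-0.0620, -0.0620, 0)
rvec = (0.0600, -0.0983, 0.1466), |rvec| = θ = 0.18643 rad = 10.681°
Rodrigues: sinθ=0.18535, 1−cosθ=0.01733; R = I + sinθ·[k]× + (1−cosθ)·[k]×²:
    [+0.98447 -0.14869 -0.09335]
    [+0.14281 +0.98749 -0.06684]
    [+0.10212 +0.05247 +0.99339]
t = (-0.0890, 0.1636, 0.8661) m
M0: Pc = R·M0+t = (-0.15926, +0.21597, +0.86302); u = 846.3·(-0.15926)/0.86302 + 302.4 = 146.2298, v = 823.2·(+0.21597)/0.86302 + 254.0 = 460.0047
M1: Pc = R·M1+t = (-0.03718, +0.23368, +0.87568); u = 846.3·(-0.03718)/0.87568 + 302.4 = 266.4657, v = 823.2·(+0.23368)/0.87568 + 254.0 = 473.6732
M2: Pc = R·M2+t = (-0.01874, +0.11123, +0.86918); u = 846.3·(-0.01874)/0.86918 + 302.4 = 284.1493, v = 823.2·(+0.11123)/0.86918 + 254.0 = 359.3460
M3: Pc = R·M3+t = (-0.14082, +0.09352, +0.85652); u = 846.3·(-0.14082)/0.85652 + 302.4 = 163.2615, v = 823.2·(+0.09352)/0.85652 + 254.0 = 343.8836

c0=(146.23, 460.00) c1=(266.47, 473.67) c2=(284.15, 359.35) c3=(163.26, 343.88)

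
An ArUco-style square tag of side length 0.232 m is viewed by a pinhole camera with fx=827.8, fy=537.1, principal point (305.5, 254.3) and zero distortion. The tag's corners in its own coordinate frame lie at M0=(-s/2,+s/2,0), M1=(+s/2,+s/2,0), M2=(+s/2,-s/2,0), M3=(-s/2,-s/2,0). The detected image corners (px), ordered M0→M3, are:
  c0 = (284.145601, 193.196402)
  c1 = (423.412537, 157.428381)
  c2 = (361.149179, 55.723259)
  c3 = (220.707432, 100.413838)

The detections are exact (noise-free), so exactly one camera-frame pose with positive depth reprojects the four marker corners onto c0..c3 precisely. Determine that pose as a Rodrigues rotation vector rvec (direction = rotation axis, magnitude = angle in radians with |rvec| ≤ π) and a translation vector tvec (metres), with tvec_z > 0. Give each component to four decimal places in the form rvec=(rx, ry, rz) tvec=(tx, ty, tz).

rvec=(0.2991, 0.3546, -0.3701) tvec=(0.0218, -0.2833, 1.2090)

Intrinsics K: fx=827.8, fy=537.1, cx=305.5, cy=254.3
Marker side s = 0.232 m; corners in marker frame (Z=0):
  M0 = (-0.1160, +0.1160, 0)
  M1 = (+0.1160, +0.1160, 0)
  M2 = (+0.1160, -0.1160, 0)
  M3 = (-0.1160, -0.1160, 0)
Detected image corners:
  c0 = (284.145601, 193.196402) px
  c1 = (423.412537, 157.428381) px
  c2 = (361.149179, 55.723259) px
  c3 = (220.707432, 100.413838) px
Planar DLT: solve 8×8 A·h = b for H (H[2,2]=1):
  H  [+499.33661 +329.15646 +320.40864]
  H  [-213.64982 +441.29418 +128.45664]
  H  [-0.32086 +0.18040 +1.00000]
B = K⁻¹H; ‖b₁‖=0.827129, ‖b₂‖=0.827129; λ = 2/(‖b₁‖+‖b₂‖) = 1.209001, sign → tz>0 ⇒ λ=+1.209001
r₁ = λ·B[:,0] = (+0.87244,-0.29725,-0.38792); r₂ = λ·B[:,1] = (+0.40024,+0.89008,+0.21811)
r₃ = r₁×r₂ = (+0.28045,-0.34555,+0.89551); SVD([r₁ r₂ r₃]) → R = UVᵀ:
  R  [+0.87244 +0.40024 +0.28045]
  R  [-0.29725 +0.89008 -0.34555]
  R  [-0.38792 +0.21811 +0.89551]
t = (+0.02177, -0.28327, +1.20900) m
tr R = 2.658034; θ = arccos((tr R − 1)/2) = 0.593448 rad = 34.002°
axis k = ((R−Rᵀ)₃₂, (R−Rᵀ)₁₃, (R−Rᵀ)₂₁) / (2 sinθ) = (+0.503964, +0.597587, -0.623626)
rvec = θ·k = (+0.299077, +0.354637, -0.370090)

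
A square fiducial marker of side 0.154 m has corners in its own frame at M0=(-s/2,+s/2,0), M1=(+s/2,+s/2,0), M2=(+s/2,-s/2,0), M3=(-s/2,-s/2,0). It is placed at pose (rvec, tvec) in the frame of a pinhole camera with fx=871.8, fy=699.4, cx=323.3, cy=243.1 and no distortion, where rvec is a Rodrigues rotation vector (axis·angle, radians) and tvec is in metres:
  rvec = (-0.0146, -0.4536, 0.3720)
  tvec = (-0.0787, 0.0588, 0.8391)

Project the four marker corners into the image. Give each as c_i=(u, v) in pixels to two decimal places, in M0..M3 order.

Intrinsics K: fx=871.8, fy=699.4, cx=323.3, cy=243.1
Marker side s = 0.154 m; corners in marker frame (Z=0):
  M0 = (-0.0770, +0.0770, 0)
  M1 = (+0.0770, +0.0770, 0)
  M2 = (+0.0770, -0.0770, 0)
  M3 = (-0.0770, -0.0770, 0)
rvec = (-0.0146, -0.4536, 0.3720), |rvec| = θ = 0.58681 rad = 33.622°
Rodrigues: sinθ=0.55371, 1−cosθ=0.16729; R = I + sinθ·[k]× + (1−cosθ)·[k]×²:
    [+0.83281 -0.34780 -0.43065]
    [+0.35423 +0.93267 -0.06820]
    [+0.42537 -0.09575 +0.89994]
t = (-0.0787, 0.0588, 0.8391) m
M0: Pc = R·M0+t = (-0.16961, +0.10334, +0.79897); u = 871.8·(-0.16961)/0.79897 + 323.3 = 138.2333, v = 699.4·(+0.10334)/0.79897 + 243.1 = 333.5607
M1: Pc = R·M1+t = (-0.04135, +0.15789, +0.86448); u = 871.8·(-0.04135)/0.86448 + 323.3 = 281.5961, v = 699.4·(+0.15789)/0.86448 + 243.1 = 370.8404
M2: Pc = R·M2+t = (+0.01221, +0.01426, +0.87923); u = 871.8·(+0.01221)/0.87923 + 323.3 = 335.4039, v = 699.4·(+0.01426)/0.87923 + 243.1 = 254.4438
M3: Pc = R·M3+t = (-0.11605, -0.04029, +0.81372); u = 871.8·(-0.11605)/0.81372 + 323.3 = 198.9708, v = 699.4·(-0.04029)/0.81372 + 243.1 = 208.4692

c0=(138.23, 333.56) c1=(281.60, 370.84) c2=(335.40, 254.44) c3=(198.97, 208.47)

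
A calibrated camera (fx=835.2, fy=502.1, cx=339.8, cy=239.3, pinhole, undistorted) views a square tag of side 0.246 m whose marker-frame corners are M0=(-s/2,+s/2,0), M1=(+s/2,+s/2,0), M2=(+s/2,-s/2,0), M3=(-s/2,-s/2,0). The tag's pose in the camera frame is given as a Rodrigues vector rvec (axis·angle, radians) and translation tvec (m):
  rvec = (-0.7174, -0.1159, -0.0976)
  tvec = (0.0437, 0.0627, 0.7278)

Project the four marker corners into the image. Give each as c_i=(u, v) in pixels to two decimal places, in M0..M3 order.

Intrinsics K: fx=835.2, fy=502.1, cx=339.8, cy=239.3
Marker side s = 0.246 m; corners in marker frame (Z=0):
  M0 = (-0.1230, +0.1230, 0)
  M1 = (+0.1230, +0.1230, 0)
  M2 = (+0.1230, -0.1230, 0)
  M3 = (-0.1230, -0.1230, 0)
rvec = (-0.7174, -0.1159, -0.0976), |rvec| = θ = 0.73323 rad = 42.011°
Rodrigues: sinθ=0.66927, 1−cosθ=0.25698; R = I + sinθ·[k]× + (1−cosθ)·[k]×²:
    [+0.98903 +0.12883 -0.07232]
    [-0.04934 +0.74944 +0.66023]
    [+0.13926 -0.64942 +0.74757]
t = (0.0437, 0.0627, 0.7278) m
M0: Pc = R·M0+t = (-0.06210, +0.16095, +0.63079); u = 835.2·(-0.06210)/0.63079 + 339.8 = 257.5713, v = 502.1·(+0.16095)/0.63079 + 239.3 = 367.4136
M1: Pc = R·M1+t = (+0.18120, +0.14881, +0.66505); u = 835.2·(+0.18120)/0.66505 + 339.8 = 567.3544, v = 502.1·(+0.14881)/0.66505 + 239.3 = 351.6500
M2: Pc = R·M2+t = (+0.14950, -0.03555, +0.82481); u = 835.2·(+0.14950)/0.82481 + 339.8 = 491.1878, v = 502.1·(-0.03555)/0.82481 + 239.3 = 217.6588
M3: Pc = R·M3+t = (-0.09380, -0.02341, +0.79055); u = 835.2·(-0.09380)/0.79055 + 339.8 = 240.7060, v = 502.1·(-0.02341)/0.79055 + 239.3 = 224.4305

c0=(257.57, 367.41) c1=(567.35, 351.65) c2=(491.19, 217.66) c3=(240.71, 224.43)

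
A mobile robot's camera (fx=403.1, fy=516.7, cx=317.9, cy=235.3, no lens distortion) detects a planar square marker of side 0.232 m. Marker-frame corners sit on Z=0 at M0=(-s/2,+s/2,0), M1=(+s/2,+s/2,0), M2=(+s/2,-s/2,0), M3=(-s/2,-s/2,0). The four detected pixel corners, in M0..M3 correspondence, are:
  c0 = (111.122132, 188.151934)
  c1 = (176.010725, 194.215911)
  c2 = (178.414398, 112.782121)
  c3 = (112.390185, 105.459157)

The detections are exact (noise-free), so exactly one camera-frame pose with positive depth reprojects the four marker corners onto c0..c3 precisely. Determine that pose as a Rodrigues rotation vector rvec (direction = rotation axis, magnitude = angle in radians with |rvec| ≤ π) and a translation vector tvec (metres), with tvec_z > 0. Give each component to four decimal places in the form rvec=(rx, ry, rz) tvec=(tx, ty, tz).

rvec=(0.1163, -0.0844, 0.0729) tvec=(-0.6334, -0.2418, 1.4742)

Intrinsics K: fx=403.1, fy=516.7, cx=317.9, cy=235.3
Marker side s = 0.232 m; corners in marker frame (Z=0):
  M0 = (-0.1160, +0.1160, 0)
  M1 = (+0.1160, +0.1160, 0)
  M2 = (+0.1160, -0.1160, 0)
  M3 = (-0.1160, -0.1160, 0)
Detected image corners:
  c0 = (111.122132, 188.151934) px
  c1 = (176.010725, 194.215911) px
  c2 = (178.414398, 112.782121) px
  c3 = (112.390185, 105.459157) px
Planar DLT: solve 8×8 A·h = b for H (H[2,2]=1):
  H  [+290.77132 +3.11722 +144.70359]
  H  [+37.81992 +365.18300 +150.53946]
  H  [+0.05989 +0.07646 +1.00000]
B = K⁻¹H; ‖b₁‖=0.678317, ‖b₂‖=0.678317; λ = 2/(‖b₁‖+‖b₂‖) = 1.474237, sign → tz>0 ⇒ λ=+1.474237
r₁ = λ·B[:,0] = (+0.99379,+0.06770,+0.08829); r₂ = λ·B[:,1] = (-0.07750,+0.99060,+0.11272)
r₃ = r₁×r₂ = (-0.07983,-0.11886,+0.98970); SVD([r₁ r₂ r₃]) → R = UVᵀ:
  R  [+0.99379 -0.07750 -0.07983]
  R  [+0.06770 +0.99060 -0.11886]
  R  [+0.08829 +0.11272 +0.98970]
t = (-0.63342, -0.24184, +1.47424) m
tr R = 2.974087; θ = arccos((tr R − 1)/2) = 0.161149 rad = 9.233°
axis k = ((R−Rᵀ)₃₂, (R−Rᵀ)₁₃, (R−Rᵀ)₂₁) / (2 sinθ) = (+0.721664, -0.523914, +0.452454)
rvec = θ·k = (+0.116296, -0.084428, +0.072913)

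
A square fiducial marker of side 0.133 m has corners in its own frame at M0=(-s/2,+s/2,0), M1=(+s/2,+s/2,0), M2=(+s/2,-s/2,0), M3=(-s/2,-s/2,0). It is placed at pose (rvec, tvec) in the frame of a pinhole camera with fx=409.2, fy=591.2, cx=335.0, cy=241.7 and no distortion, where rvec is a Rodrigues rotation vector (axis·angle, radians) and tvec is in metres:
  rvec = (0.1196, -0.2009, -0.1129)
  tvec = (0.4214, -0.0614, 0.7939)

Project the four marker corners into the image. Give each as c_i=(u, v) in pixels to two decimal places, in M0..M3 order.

c0=(523.23, 251.00) c1=(582.33, 238.79) c2=(580.87, 141.53) c3=(520.41, 150.79)

Intrinsics K: fx=409.2, fy=591.2, cx=335.0, cy=241.7
Marker side s = 0.133 m; corners in marker frame (Z=0):
  M0 = (-0.0665, +0.0665, 0)
  M1 = (+0.0665, +0.0665, 0)
  M2 = (+0.0665, -0.0665, 0)
  M3 = (-0.0665, -0.0665, 0)
rvec = (0.1196, -0.2009, -0.1129), |rvec| = θ = 0.25964 rad = 14.876°
Rodrigues: sinθ=0.25673, 1−cosθ=0.03352; R = I + sinθ·[k]× + (1−cosθ)·[k]×²:
    [+0.97360 +0.09969 -0.20536]
    [-0.12358 +0.98655 -0.10698]
    [+0.19194 +0.12954 +0.97282]
t = (0.4214, -0.0614, 0.7939) m
M0: Pc = R·M0+t = (+0.36329, +0.01242, +0.78975); u = 409.2·(+0.36329)/0.78975 + 335.0 = 523.2320, v = 591.2·(+0.01242)/0.78975 + 241.7 = 251.0004
M1: Pc = R·M1+t = (+0.49277, -0.00401, +0.81528); u = 409.2·(+0.49277)/0.81528 + 335.0 = 582.3302, v = 591.2·(-0.00401)/0.81528 + 241.7 = 238.7902
M2: Pc = R·M2+t = (+0.47951, -0.13522, +0.79805); u = 409.2·(+0.47951)/0.79805 + 335.0 = 580.8712, v = 591.2·(-0.13522)/0.79805 + 241.7 = 141.5254
M3: Pc = R·M3+t = (+0.35003, -0.11879, +0.77252); u = 409.2·(+0.35003)/0.77252 + 335.0 = 520.4069, v = 591.2·(-0.11879)/0.77252 + 241.7 = 150.7937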